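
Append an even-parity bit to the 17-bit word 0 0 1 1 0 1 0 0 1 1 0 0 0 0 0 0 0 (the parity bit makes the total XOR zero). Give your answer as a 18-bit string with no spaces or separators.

XOR of the 17 data bits: 0⊕0⊕1⊕1⊕0⊕1⊕0⊕0⊕1⊕1⊕0⊕0⊕0⊕0⊕0⊕0⊕0 = 1
Parity bit = 1 (so all 18 bits XOR to 0).

001101001100000001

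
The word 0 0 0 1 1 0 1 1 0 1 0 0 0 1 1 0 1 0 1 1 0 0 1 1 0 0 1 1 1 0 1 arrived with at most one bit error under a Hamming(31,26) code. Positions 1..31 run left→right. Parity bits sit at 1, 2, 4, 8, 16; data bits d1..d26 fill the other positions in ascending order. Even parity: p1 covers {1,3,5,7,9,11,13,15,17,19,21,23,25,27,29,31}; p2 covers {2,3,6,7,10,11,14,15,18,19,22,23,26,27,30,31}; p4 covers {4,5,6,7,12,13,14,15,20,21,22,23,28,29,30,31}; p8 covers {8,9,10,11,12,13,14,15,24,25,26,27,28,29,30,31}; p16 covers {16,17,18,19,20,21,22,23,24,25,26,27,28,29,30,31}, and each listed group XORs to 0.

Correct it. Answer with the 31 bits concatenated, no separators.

s1 (pos 1,3,5,7,9,11,13,15,17,19,21,23,25,27,29,31): 0⊕0⊕1⊕1⊕0⊕0⊕0⊕1⊕1⊕1⊕0⊕1⊕0⊕1⊕1⊕1 = 1
s2 (pos 2,3,6,7,10,11,14,15,18,19,22,23,26,27,30,31): 0⊕0⊕0⊕1⊕1⊕0⊕1⊕1⊕0⊕1⊕0⊕1⊕0⊕1⊕0⊕1 = 0
s4 (pos 4,5,6,7,12,13,14,15,20,21,22,23,28,29,30,31): 1⊕1⊕0⊕1⊕0⊕0⊕1⊕1⊕1⊕0⊕0⊕1⊕1⊕1⊕0⊕1 = 0
s8 (pos 8,9,10,11,12,13,14,15,24,25,26,27,28,29,30,31): 1⊕0⊕1⊕0⊕0⊕0⊕1⊕1⊕1⊕0⊕0⊕1⊕1⊕1⊕0⊕1 = 1
s16 (pos 16,17,18,19,20,21,22,23,24,25,26,27,28,29,30,31): 0⊕1⊕0⊕1⊕1⊕0⊕0⊕1⊕1⊕0⊕0⊕1⊕1⊕1⊕0⊕1 = 1
Syndrome s16…s1 = 11001 → error at position 25.
Flip position 25: 0001101101000110101100110011101 → 0001101101000110101100111011101

0001101101000110101100111011101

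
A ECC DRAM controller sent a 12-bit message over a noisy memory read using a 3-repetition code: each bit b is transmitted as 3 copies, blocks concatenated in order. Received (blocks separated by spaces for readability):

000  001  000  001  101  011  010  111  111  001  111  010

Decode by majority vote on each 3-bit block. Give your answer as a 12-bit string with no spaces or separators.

Block 1 (000): 0 ones → 0
Block 2 (001): 1 one → 0
Block 3 (000): 0 ones → 0
Block 4 (001): 1 one → 0
Block 5 (101): 2 ones → 1
Block 6 (011): 2 ones → 1
Block 7 (010): 1 one → 0
Block 8 (111): 3 ones → 1
Block 9 (111): 3 ones → 1
Block 10 (001): 1 one → 0
Block 11 (111): 3 ones → 1
Block 12 (010): 1 one → 0

000011011010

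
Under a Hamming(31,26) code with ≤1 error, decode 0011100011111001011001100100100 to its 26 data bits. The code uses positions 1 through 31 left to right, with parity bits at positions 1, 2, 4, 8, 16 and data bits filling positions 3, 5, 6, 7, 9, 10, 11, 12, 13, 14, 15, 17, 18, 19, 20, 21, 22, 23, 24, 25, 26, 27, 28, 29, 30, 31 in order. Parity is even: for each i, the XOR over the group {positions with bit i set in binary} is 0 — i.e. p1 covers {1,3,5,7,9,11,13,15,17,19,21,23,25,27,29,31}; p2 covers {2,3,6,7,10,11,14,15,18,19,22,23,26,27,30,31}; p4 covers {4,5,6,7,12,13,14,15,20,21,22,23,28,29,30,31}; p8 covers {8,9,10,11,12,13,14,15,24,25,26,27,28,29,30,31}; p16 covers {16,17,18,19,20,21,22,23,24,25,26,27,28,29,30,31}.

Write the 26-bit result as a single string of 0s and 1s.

11001111100011001100101100

s1 (pos 1,3,5,7,9,11,13,15,17,19,21,23,25,27,29,31): 0⊕1⊕1⊕0⊕1⊕1⊕1⊕0⊕0⊕1⊕0⊕1⊕0⊕0⊕1⊕0 = 0
s2 (pos 2,3,6,7,10,11,14,15,18,19,22,23,26,27,30,31): 0⊕1⊕0⊕0⊕1⊕1⊕0⊕0⊕1⊕1⊕1⊕1⊕1⊕0⊕0⊕0 = 0
s4 (pos 4,5,6,7,12,13,14,15,20,21,22,23,28,29,30,31): 1⊕1⊕0⊕0⊕1⊕1⊕0⊕0⊕0⊕0⊕1⊕1⊕0⊕1⊕0⊕0 = 1
s8 (pos 8,9,10,11,12,13,14,15,24,25,26,27,28,29,30,31): 0⊕1⊕1⊕1⊕1⊕1⊕0⊕0⊕0⊕0⊕1⊕0⊕0⊕1⊕0⊕0 = 1
s16 (pos 16,17,18,19,20,21,22,23,24,25,26,27,28,29,30,31): 1⊕0⊕1⊕1⊕0⊕0⊕1⊕1⊕0⊕0⊕1⊕0⊕0⊕1⊕0⊕0 = 1
Syndrome s16…s1 = 11100 → error at position 28.
Flip position 28: 0011100011111001011001100100100 → 0011100011111001011001100101100
Read data bits from positions 3,5,6,7,9,10,11,12,13,14,15,17,18,19,20,21,22,23,24,25,26,27,28,29,30,31: 11001111100011001100101100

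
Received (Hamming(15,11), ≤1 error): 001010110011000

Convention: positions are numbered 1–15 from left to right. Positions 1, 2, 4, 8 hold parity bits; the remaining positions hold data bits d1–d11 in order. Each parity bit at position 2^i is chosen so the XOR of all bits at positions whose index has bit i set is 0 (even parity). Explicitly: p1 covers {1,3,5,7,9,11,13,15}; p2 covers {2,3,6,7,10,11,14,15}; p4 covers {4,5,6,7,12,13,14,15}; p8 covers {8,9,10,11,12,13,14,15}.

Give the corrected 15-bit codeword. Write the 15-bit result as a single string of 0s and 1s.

s1 (pos 1,3,5,7,9,11,13,15): 0⊕1⊕1⊕1⊕0⊕1⊕0⊕0 = 0
s2 (pos 2,3,6,7,10,11,14,15): 0⊕1⊕0⊕1⊕0⊕1⊕0⊕0 = 1
s4 (pos 4,5,6,7,12,13,14,15): 0⊕1⊕0⊕1⊕1⊕0⊕0⊕0 = 1
s8 (pos 8,9,10,11,12,13,14,15): 1⊕0⊕0⊕1⊕1⊕0⊕0⊕0 = 1
Syndrome s8…s1 = 1110 → error at position 14.
Flip position 14: 001010110011000 → 001010110011010

001010110011010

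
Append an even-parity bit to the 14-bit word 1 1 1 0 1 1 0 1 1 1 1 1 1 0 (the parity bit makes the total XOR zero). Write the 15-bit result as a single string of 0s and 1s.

XOR of the 14 data bits: 1⊕1⊕1⊕0⊕1⊕1⊕0⊕1⊕1⊕1⊕1⊕1⊕1⊕0 = 1
Parity bit = 1 (so all 15 bits XOR to 0).

111011011111101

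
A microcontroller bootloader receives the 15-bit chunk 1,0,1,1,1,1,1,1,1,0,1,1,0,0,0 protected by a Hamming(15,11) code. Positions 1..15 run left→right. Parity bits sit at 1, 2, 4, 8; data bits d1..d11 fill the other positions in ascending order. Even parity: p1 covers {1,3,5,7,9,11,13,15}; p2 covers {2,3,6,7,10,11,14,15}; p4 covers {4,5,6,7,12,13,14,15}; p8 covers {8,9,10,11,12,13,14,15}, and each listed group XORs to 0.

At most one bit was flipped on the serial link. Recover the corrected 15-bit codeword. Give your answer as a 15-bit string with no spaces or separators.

s1 (pos 1,3,5,7,9,11,13,15): 1⊕1⊕1⊕1⊕1⊕1⊕0⊕0 = 0
s2 (pos 2,3,6,7,10,11,14,15): 0⊕1⊕1⊕1⊕0⊕1⊕0⊕0 = 0
s4 (pos 4,5,6,7,12,13,14,15): 1⊕1⊕1⊕1⊕1⊕0⊕0⊕0 = 1
s8 (pos 8,9,10,11,12,13,14,15): 1⊕1⊕0⊕1⊕1⊕0⊕0⊕0 = 0
Syndrome s8…s1 = 0100 → error at position 4.
Flip position 4: 101111111011000 → 101011111011000

101011111011000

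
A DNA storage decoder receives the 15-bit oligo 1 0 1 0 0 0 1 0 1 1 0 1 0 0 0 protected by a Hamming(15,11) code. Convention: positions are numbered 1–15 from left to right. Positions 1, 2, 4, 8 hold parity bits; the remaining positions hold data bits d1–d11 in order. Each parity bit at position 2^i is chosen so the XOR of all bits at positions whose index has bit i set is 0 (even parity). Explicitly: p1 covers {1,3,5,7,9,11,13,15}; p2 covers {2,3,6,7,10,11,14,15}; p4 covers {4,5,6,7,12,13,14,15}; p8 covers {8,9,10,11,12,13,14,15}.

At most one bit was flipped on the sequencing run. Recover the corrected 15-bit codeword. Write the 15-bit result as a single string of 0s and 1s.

101000101001000

s1 (pos 1,3,5,7,9,11,13,15): 1⊕1⊕0⊕1⊕1⊕0⊕0⊕0 = 0
s2 (pos 2,3,6,7,10,11,14,15): 0⊕1⊕0⊕1⊕1⊕0⊕0⊕0 = 1
s4 (pos 4,5,6,7,12,13,14,15): 0⊕0⊕0⊕1⊕1⊕0⊕0⊕0 = 0
s8 (pos 8,9,10,11,12,13,14,15): 0⊕1⊕1⊕0⊕1⊕0⊕0⊕0 = 1
Syndrome s8…s1 = 1010 → error at position 10.
Flip position 10: 101000101101000 → 101000101001000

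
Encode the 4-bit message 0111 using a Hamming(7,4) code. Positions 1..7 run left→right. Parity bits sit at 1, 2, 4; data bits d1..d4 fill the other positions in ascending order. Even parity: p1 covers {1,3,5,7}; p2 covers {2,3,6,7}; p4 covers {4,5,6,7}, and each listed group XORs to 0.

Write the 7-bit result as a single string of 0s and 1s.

0001111

Place data at non-parity positions: p1 p2 0 p4 1 1 1
p1 (pos 1,3,5,7): XOR of data positions = 0⊕1⊕1 = 0
p2 (pos 2,3,6,7): XOR of data positions = 0⊕1⊕1 = 0
p4 (pos 4,5,6,7): XOR of data positions = 1⊕1⊕1 = 1
Codeword: 0001111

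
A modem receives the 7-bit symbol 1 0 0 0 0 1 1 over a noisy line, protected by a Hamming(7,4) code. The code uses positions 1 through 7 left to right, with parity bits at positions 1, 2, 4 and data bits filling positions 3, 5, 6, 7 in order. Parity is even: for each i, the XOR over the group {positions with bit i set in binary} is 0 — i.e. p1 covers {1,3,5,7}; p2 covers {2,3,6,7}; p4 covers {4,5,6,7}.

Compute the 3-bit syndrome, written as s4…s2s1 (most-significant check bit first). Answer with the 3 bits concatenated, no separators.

s1 (pos 1,3,5,7): 1⊕0⊕0⊕1 = 0
s2 (pos 2,3,6,7): 0⊕0⊕1⊕1 = 0
s4 (pos 4,5,6,7): 0⊕0⊕1⊕1 = 0
Syndrome s4…s1 = 000 → no error.

000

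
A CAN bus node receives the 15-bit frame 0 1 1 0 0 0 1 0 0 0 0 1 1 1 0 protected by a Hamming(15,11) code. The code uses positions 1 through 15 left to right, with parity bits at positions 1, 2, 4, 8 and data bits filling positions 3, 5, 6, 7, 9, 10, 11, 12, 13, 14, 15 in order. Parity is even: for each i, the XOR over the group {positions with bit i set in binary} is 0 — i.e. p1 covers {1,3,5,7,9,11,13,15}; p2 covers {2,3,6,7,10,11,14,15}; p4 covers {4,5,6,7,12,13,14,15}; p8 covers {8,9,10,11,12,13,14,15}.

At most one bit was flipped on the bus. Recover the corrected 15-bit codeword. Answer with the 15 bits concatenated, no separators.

s1 (pos 1,3,5,7,9,11,13,15): 0⊕1⊕0⊕1⊕0⊕0⊕1⊕0 = 1
s2 (pos 2,3,6,7,10,11,14,15): 1⊕1⊕0⊕1⊕0⊕0⊕1⊕0 = 0
s4 (pos 4,5,6,7,12,13,14,15): 0⊕0⊕0⊕1⊕1⊕1⊕1⊕0 = 0
s8 (pos 8,9,10,11,12,13,14,15): 0⊕0⊕0⊕0⊕1⊕1⊕1⊕0 = 1
Syndrome s8…s1 = 1001 → error at position 9.
Flip position 9: 011000100001110 → 011000101001110

011000101001110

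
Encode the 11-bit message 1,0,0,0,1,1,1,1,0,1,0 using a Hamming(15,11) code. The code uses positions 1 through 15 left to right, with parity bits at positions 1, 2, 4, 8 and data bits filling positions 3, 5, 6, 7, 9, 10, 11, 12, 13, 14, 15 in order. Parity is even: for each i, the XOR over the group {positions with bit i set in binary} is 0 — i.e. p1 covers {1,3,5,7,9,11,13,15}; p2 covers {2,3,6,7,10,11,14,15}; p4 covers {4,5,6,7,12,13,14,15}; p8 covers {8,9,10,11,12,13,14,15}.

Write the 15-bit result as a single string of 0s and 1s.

Place data at non-parity positions: p1 p2 1 p4 0 0 0 p8 1 1 1 1 0 1 0
p1 (pos 1,3,5,7,9,11,13,15): XOR of data positions = 1⊕0⊕0⊕1⊕1⊕0⊕0 = 1
p2 (pos 2,3,6,7,10,11,14,15): XOR of data positions = 1⊕0⊕0⊕1⊕1⊕1⊕0 = 0
p4 (pos 4,5,6,7,12,13,14,15): XOR of data positions = 0⊕0⊕0⊕1⊕0⊕1⊕0 = 0
p8 (pos 8,9,10,11,12,13,14,15): XOR of data positions = 1⊕1⊕1⊕1⊕0⊕1⊕0 = 1
Codeword: 101000011111010

101000011111010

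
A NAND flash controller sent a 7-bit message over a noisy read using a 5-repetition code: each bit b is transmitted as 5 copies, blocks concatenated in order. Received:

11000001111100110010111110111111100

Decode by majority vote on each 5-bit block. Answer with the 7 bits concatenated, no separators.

0110111

Block 1 (11000): 2 ones → 0
Block 2 (00111): 3 ones → 1
Block 3 (11001): 3 ones → 1
Block 4 (10010): 2 ones → 0
Block 5 (11111): 5 ones → 1
Block 6 (01111): 4 ones → 1
Block 7 (11100): 3 ones → 1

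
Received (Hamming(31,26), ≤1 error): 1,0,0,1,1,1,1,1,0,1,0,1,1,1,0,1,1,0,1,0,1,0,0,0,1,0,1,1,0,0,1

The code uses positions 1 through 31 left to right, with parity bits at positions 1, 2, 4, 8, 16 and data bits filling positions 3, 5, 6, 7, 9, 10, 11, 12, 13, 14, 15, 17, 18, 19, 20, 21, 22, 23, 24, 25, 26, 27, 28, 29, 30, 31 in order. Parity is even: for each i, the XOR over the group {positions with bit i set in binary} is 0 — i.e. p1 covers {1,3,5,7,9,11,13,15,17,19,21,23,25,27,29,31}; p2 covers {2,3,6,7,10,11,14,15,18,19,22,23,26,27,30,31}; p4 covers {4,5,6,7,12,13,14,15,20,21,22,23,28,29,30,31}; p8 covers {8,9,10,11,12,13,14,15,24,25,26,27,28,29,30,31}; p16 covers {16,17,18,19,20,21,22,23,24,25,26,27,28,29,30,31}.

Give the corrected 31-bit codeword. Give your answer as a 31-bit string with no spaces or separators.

s1 (pos 1,3,5,7,9,11,13,15,17,19,21,23,25,27,29,31): 1⊕0⊕1⊕1⊕0⊕0⊕1⊕0⊕1⊕1⊕1⊕0⊕1⊕1⊕0⊕1 = 0
s2 (pos 2,3,6,7,10,11,14,15,18,19,22,23,26,27,30,31): 0⊕0⊕1⊕1⊕1⊕0⊕1⊕0⊕0⊕1⊕0⊕0⊕0⊕1⊕0⊕1 = 1
s4 (pos 4,5,6,7,12,13,14,15,20,21,22,23,28,29,30,31): 1⊕1⊕1⊕1⊕1⊕1⊕1⊕0⊕0⊕1⊕0⊕0⊕1⊕0⊕0⊕1 = 0
s8 (pos 8,9,10,11,12,13,14,15,24,25,26,27,28,29,30,31): 1⊕0⊕1⊕0⊕1⊕1⊕1⊕0⊕0⊕1⊕0⊕1⊕1⊕0⊕0⊕1 = 1
s16 (pos 16,17,18,19,20,21,22,23,24,25,26,27,28,29,30,31): 1⊕1⊕0⊕1⊕0⊕1⊕0⊕0⊕0⊕1⊕0⊕1⊕1⊕0⊕0⊕1 = 0
Syndrome s16…s1 = 01010 → error at position 10.
Flip position 10: 1001111101011101101010001011001 → 1001111100011101101010001011001

1001111100011101101010001011001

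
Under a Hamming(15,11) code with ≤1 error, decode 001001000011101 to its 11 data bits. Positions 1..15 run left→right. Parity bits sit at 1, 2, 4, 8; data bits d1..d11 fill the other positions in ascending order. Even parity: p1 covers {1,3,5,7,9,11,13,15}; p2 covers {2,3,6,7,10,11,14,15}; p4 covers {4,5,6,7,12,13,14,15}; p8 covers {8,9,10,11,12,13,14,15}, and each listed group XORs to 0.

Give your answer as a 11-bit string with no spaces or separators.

s1 (pos 1,3,5,7,9,11,13,15): 0⊕1⊕0⊕0⊕0⊕1⊕1⊕1 = 0
s2 (pos 2,3,6,7,10,11,14,15): 0⊕1⊕1⊕0⊕0⊕1⊕0⊕1 = 0
s4 (pos 4,5,6,7,12,13,14,15): 0⊕0⊕1⊕0⊕1⊕1⊕0⊕1 = 0
s8 (pos 8,9,10,11,12,13,14,15): 0⊕0⊕0⊕1⊕1⊕1⊕0⊕1 = 0
Syndrome s8…s1 = 0000 → no error.
Read data bits from positions 3,5,6,7,9,10,11,12,13,14,15: 10100011101

10100011101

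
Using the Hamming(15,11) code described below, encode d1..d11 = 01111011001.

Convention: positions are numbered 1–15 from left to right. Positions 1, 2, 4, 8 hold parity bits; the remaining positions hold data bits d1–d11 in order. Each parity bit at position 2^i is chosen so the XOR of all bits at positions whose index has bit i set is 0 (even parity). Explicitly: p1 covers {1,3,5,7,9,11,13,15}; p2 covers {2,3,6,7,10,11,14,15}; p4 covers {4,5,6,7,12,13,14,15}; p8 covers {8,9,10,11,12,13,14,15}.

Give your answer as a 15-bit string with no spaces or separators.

Place data at non-parity positions: p1 p2 0 p4 1 1 1 p8 1 0 1 1 0 0 1
p1 (pos 1,3,5,7,9,11,13,15): XOR of data positions = 0⊕1⊕1⊕1⊕1⊕0⊕1 = 1
p2 (pos 2,3,6,7,10,11,14,15): XOR of data positions = 0⊕1⊕1⊕0⊕1⊕0⊕1 = 0
p4 (pos 4,5,6,7,12,13,14,15): XOR of data positions = 1⊕1⊕1⊕1⊕0⊕0⊕1 = 1
p8 (pos 8,9,10,11,12,13,14,15): XOR of data positions = 1⊕0⊕1⊕1⊕0⊕0⊕1 = 0
Codeword: 100111101011001

100111101011001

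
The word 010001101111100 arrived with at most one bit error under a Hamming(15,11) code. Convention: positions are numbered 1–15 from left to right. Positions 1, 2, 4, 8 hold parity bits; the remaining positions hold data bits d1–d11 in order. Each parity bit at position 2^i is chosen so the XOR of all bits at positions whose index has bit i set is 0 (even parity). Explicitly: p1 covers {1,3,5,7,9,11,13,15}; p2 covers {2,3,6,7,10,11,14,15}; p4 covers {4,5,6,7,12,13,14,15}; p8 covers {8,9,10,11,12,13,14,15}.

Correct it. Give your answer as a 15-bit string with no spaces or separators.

010001101011100

s1 (pos 1,3,5,7,9,11,13,15): 0⊕0⊕0⊕1⊕1⊕1⊕1⊕0 = 0
s2 (pos 2,3,6,7,10,11,14,15): 1⊕0⊕1⊕1⊕1⊕1⊕0⊕0 = 1
s4 (pos 4,5,6,7,12,13,14,15): 0⊕0⊕1⊕1⊕1⊕1⊕0⊕0 = 0
s8 (pos 8,9,10,11,12,13,14,15): 0⊕1⊕1⊕1⊕1⊕1⊕0⊕0 = 1
Syndrome s8…s1 = 1010 → error at position 10.
Flip position 10: 010001101111100 → 010001101011100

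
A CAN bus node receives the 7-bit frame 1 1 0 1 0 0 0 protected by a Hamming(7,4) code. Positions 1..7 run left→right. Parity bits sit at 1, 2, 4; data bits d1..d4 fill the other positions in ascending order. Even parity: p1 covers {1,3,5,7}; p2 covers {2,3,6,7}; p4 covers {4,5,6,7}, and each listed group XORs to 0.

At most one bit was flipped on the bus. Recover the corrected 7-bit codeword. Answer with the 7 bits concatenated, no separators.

1101001

s1 (pos 1,3,5,7): 1⊕0⊕0⊕0 = 1
s2 (pos 2,3,6,7): 1⊕0⊕0⊕0 = 1
s4 (pos 4,5,6,7): 1⊕0⊕0⊕0 = 1
Syndrome s4…s1 = 111 → error at position 7.
Flip position 7: 1101000 → 1101001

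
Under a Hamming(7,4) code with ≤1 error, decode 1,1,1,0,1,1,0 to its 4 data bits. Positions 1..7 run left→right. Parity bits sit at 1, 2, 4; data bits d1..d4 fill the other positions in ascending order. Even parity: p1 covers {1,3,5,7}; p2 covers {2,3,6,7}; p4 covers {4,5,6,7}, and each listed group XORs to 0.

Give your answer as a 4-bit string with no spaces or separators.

s1 (pos 1,3,5,7): 1⊕1⊕1⊕0 = 1
s2 (pos 2,3,6,7): 1⊕1⊕1⊕0 = 1
s4 (pos 4,5,6,7): 0⊕1⊕1⊕0 = 0
Syndrome s4…s1 = 011 → error at position 3.
Flip position 3: 1110110 → 1100110
Read data bits from positions 3,5,6,7: 0110

0110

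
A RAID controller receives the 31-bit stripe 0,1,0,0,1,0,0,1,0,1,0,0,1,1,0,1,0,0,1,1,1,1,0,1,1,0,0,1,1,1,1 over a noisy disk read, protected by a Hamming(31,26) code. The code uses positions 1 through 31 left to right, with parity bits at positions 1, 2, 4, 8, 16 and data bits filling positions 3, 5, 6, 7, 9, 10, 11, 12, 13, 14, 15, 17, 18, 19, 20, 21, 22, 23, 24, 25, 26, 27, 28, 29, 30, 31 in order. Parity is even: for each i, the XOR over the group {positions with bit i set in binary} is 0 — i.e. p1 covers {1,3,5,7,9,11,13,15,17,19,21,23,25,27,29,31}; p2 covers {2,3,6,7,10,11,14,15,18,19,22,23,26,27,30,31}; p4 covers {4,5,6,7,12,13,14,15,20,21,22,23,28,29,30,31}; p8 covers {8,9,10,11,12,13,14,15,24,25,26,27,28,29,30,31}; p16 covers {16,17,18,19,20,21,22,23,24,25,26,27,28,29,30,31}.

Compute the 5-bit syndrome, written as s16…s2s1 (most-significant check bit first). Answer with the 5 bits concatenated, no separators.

10011

s1 (pos 1,3,5,7,9,11,13,15,17,19,21,23,25,27,29,31): 0⊕0⊕1⊕0⊕0⊕0⊕1⊕0⊕0⊕1⊕1⊕0⊕1⊕0⊕1⊕1 = 1
s2 (pos 2,3,6,7,10,11,14,15,18,19,22,23,26,27,30,31): 1⊕0⊕0⊕0⊕1⊕0⊕1⊕0⊕0⊕1⊕1⊕0⊕0⊕0⊕1⊕1 = 1
s4 (pos 4,5,6,7,12,13,14,15,20,21,22,23,28,29,30,31): 0⊕1⊕0⊕0⊕0⊕1⊕1⊕0⊕1⊕1⊕1⊕0⊕1⊕1⊕1⊕1 = 0
s8 (pos 8,9,10,11,12,13,14,15,24,25,26,27,28,29,30,31): 1⊕0⊕1⊕0⊕0⊕1⊕1⊕0⊕1⊕1⊕0⊕0⊕1⊕1⊕1⊕1 = 0
s16 (pos 16,17,18,19,20,21,22,23,24,25,26,27,28,29,30,31): 1⊕0⊕0⊕1⊕1⊕1⊕1⊕0⊕1⊕1⊕0⊕0⊕1⊕1⊕1⊕1 = 1
Syndrome s16…s1 = 10011 → error at position 19.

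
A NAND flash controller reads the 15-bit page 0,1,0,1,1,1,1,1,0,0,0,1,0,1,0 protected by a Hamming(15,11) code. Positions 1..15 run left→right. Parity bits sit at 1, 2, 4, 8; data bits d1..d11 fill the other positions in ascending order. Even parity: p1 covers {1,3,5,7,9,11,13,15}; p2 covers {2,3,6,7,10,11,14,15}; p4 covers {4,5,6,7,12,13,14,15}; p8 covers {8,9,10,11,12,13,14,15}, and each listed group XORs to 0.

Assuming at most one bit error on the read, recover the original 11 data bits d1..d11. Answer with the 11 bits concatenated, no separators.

01110001010

s1 (pos 1,3,5,7,9,11,13,15): 0⊕0⊕1⊕1⊕0⊕0⊕0⊕0 = 0
s2 (pos 2,3,6,7,10,11,14,15): 1⊕0⊕1⊕1⊕0⊕0⊕1⊕0 = 0
s4 (pos 4,5,6,7,12,13,14,15): 1⊕1⊕1⊕1⊕1⊕0⊕1⊕0 = 0
s8 (pos 8,9,10,11,12,13,14,15): 1⊕0⊕0⊕0⊕1⊕0⊕1⊕0 = 1
Syndrome s8…s1 = 1000 → error at position 8.
Flip position 8: 010111110001010 → 010111100001010
Read data bits from positions 3,5,6,7,9,10,11,12,13,14,15: 01110001010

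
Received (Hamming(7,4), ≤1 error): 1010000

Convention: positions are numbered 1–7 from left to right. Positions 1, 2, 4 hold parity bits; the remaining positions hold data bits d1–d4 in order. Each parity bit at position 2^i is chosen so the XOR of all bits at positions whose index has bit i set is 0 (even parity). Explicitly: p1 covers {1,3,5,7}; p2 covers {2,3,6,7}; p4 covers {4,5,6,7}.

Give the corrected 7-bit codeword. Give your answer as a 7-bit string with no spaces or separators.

s1 (pos 1,3,5,7): 1⊕1⊕0⊕0 = 0
s2 (pos 2,3,6,7): 0⊕1⊕0⊕0 = 1
s4 (pos 4,5,6,7): 0⊕0⊕0⊕0 = 0
Syndrome s4…s1 = 010 → error at position 2.
Flip position 2: 1010000 → 1110000

1110000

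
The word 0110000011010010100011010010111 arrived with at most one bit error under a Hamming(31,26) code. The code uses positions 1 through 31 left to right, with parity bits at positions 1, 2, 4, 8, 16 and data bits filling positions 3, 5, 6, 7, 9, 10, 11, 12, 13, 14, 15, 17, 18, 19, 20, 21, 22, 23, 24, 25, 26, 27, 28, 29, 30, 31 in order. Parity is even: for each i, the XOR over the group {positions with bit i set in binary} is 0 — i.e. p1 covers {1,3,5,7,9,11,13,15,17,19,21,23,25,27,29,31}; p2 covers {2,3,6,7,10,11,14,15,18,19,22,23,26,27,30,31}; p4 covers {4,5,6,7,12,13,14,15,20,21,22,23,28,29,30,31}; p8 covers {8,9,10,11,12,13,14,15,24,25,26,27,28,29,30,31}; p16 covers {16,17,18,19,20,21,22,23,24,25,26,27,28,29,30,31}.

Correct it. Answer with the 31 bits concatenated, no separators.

s1 (pos 1,3,5,7,9,11,13,15,17,19,21,23,25,27,29,31): 0⊕1⊕0⊕0⊕1⊕0⊕0⊕1⊕1⊕0⊕1⊕0⊕0⊕1⊕1⊕1 = 0
s2 (pos 2,3,6,7,10,11,14,15,18,19,22,23,26,27,30,31): 1⊕1⊕0⊕0⊕1⊕0⊕0⊕1⊕0⊕0⊕1⊕0⊕0⊕1⊕1⊕1 = 0
s4 (pos 4,5,6,7,12,13,14,15,20,21,22,23,28,29,30,31): 0⊕0⊕0⊕0⊕1⊕0⊕0⊕1⊕0⊕1⊕1⊕0⊕0⊕1⊕1⊕1 = 1
s8 (pos 8,9,10,11,12,13,14,15,24,25,26,27,28,29,30,31): 0⊕1⊕1⊕0⊕1⊕0⊕0⊕1⊕1⊕0⊕0⊕1⊕0⊕1⊕1⊕1 = 1
s16 (pos 16,17,18,19,20,21,22,23,24,25,26,27,28,29,30,31): 0⊕1⊕0⊕0⊕0⊕1⊕1⊕0⊕1⊕0⊕0⊕1⊕0⊕1⊕1⊕1 = 0
Syndrome s16…s1 = 01100 → error at position 12.
Flip position 12: 0110000011010010100011010010111 → 0110000011000010100011010010111

0110000011000010100011010010111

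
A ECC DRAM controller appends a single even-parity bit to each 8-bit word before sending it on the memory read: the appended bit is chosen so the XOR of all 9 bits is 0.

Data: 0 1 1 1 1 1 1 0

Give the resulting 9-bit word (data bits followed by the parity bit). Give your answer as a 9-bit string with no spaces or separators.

011111100

XOR of the 8 data bits: 0⊕1⊕1⊕1⊕1⊕1⊕1⊕0 = 0
Parity bit = 0 (so all 9 bits XOR to 0).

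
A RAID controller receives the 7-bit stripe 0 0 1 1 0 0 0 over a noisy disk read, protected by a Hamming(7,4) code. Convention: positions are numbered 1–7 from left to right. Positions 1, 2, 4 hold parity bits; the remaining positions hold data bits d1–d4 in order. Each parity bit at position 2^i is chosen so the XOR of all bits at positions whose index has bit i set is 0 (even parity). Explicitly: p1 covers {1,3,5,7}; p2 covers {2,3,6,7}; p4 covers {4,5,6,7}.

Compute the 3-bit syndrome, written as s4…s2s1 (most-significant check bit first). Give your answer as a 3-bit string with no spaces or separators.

111

s1 (pos 1,3,5,7): 0⊕1⊕0⊕0 = 1
s2 (pos 2,3,6,7): 0⊕1⊕0⊕0 = 1
s4 (pos 4,5,6,7): 1⊕0⊕0⊕0 = 1
Syndrome s4…s1 = 111 → error at position 7.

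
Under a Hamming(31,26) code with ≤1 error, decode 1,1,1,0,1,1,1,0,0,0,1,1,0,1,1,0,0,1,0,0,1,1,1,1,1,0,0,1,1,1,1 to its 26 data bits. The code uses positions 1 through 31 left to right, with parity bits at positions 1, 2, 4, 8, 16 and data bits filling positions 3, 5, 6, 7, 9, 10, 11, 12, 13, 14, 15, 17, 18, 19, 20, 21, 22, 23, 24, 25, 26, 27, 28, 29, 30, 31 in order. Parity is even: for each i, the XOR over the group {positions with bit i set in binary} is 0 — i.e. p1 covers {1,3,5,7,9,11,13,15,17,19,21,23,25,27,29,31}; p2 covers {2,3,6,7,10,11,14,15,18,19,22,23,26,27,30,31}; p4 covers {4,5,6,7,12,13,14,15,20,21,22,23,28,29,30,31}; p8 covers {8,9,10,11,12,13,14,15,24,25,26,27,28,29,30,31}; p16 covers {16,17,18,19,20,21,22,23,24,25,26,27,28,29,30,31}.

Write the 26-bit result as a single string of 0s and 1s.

10110011011010011111001111

s1 (pos 1,3,5,7,9,11,13,15,17,19,21,23,25,27,29,31): 1⊕1⊕1⊕1⊕0⊕1⊕0⊕1⊕0⊕0⊕1⊕1⊕1⊕0⊕1⊕1 = 1
s2 (pos 2,3,6,7,10,11,14,15,18,19,22,23,26,27,30,31): 1⊕1⊕1⊕1⊕0⊕1⊕1⊕1⊕1⊕0⊕1⊕1⊕0⊕0⊕1⊕1 = 0
s4 (pos 4,5,6,7,12,13,14,15,20,21,22,23,28,29,30,31): 0⊕1⊕1⊕1⊕1⊕0⊕1⊕1⊕0⊕1⊕1⊕1⊕1⊕1⊕1⊕1 = 1
s8 (pos 8,9,10,11,12,13,14,15,24,25,26,27,28,29,30,31): 0⊕0⊕0⊕1⊕1⊕0⊕1⊕1⊕1⊕1⊕0⊕0⊕1⊕1⊕1⊕1 = 0
s16 (pos 16,17,18,19,20,21,22,23,24,25,26,27,28,29,30,31): 0⊕0⊕1⊕0⊕0⊕1⊕1⊕1⊕1⊕1⊕0⊕0⊕1⊕1⊕1⊕1 = 0
Syndrome s16…s1 = 00101 → error at position 5.
Flip position 5: 1110111000110110010011111001111 → 1110011000110110010011111001111
Read data bits from positions 3,5,6,7,9,10,11,12,13,14,15,17,18,19,20,21,22,23,24,25,26,27,28,29,30,31: 10110011011010011111001111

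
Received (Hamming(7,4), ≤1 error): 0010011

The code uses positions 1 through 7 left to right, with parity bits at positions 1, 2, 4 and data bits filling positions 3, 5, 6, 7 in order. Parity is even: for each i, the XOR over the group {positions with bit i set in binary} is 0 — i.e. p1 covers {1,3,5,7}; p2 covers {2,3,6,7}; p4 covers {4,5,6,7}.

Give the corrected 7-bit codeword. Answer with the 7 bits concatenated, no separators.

0110011

s1 (pos 1,3,5,7): 0⊕1⊕0⊕1 = 0
s2 (pos 2,3,6,7): 0⊕1⊕1⊕1 = 1
s4 (pos 4,5,6,7): 0⊕0⊕1⊕1 = 0
Syndrome s4…s1 = 010 → error at position 2.
Flip position 2: 0010011 → 0110011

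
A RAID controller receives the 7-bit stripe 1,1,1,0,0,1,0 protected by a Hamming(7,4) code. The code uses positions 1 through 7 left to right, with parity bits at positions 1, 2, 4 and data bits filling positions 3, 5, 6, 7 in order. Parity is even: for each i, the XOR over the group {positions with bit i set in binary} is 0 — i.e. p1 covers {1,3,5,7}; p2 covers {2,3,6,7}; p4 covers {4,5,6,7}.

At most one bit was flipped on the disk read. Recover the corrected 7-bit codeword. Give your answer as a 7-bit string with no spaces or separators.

1110000

s1 (pos 1,3,5,7): 1⊕1⊕0⊕0 = 0
s2 (pos 2,3,6,7): 1⊕1⊕1⊕0 = 1
s4 (pos 4,5,6,7): 0⊕0⊕1⊕0 = 1
Syndrome s4…s1 = 110 → error at position 6.
Flip position 6: 1110010 → 1110000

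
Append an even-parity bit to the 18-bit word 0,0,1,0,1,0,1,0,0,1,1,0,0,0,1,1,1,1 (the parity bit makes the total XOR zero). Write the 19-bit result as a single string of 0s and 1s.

XOR of the 18 data bits: 0⊕0⊕1⊕0⊕1⊕0⊕1⊕0⊕0⊕1⊕1⊕0⊕0⊕0⊕1⊕1⊕1⊕1 = 1
Parity bit = 1 (so all 19 bits XOR to 0).

0010101001100011111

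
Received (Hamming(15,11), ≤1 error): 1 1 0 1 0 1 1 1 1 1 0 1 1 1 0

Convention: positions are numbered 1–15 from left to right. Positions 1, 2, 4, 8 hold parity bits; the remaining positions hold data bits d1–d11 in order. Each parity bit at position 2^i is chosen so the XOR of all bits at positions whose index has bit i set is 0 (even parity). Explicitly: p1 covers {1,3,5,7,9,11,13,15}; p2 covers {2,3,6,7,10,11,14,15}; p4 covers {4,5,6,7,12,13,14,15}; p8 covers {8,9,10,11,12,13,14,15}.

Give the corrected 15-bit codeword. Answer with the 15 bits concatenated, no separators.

s1 (pos 1,3,5,7,9,11,13,15): 1⊕0⊕0⊕1⊕1⊕0⊕1⊕0 = 0
s2 (pos 2,3,6,7,10,11,14,15): 1⊕0⊕1⊕1⊕1⊕0⊕1⊕0 = 1
s4 (pos 4,5,6,7,12,13,14,15): 1⊕0⊕1⊕1⊕1⊕1⊕1⊕0 = 0
s8 (pos 8,9,10,11,12,13,14,15): 1⊕1⊕1⊕0⊕1⊕1⊕1⊕0 = 0
Syndrome s8…s1 = 0010 → error at position 2.
Flip position 2: 110101111101110 → 100101111101110

100101111101110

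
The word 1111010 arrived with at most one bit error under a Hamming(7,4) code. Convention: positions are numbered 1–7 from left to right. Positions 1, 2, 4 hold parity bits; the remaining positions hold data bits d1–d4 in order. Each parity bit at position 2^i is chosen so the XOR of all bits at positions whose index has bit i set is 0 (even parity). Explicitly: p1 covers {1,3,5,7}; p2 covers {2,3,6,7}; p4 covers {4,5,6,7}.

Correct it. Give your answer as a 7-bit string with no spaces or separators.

s1 (pos 1,3,5,7): 1⊕1⊕0⊕0 = 0
s2 (pos 2,3,6,7): 1⊕1⊕1⊕0 = 1
s4 (pos 4,5,6,7): 1⊕0⊕1⊕0 = 0
Syndrome s4…s1 = 010 → error at position 2.
Flip position 2: 1111010 → 1011010

1011010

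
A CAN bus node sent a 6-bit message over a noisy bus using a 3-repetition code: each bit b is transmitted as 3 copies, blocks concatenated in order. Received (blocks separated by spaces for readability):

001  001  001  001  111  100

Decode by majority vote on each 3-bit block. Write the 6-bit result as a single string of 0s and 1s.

Block 1 (001): 1 one → 0
Block 2 (001): 1 one → 0
Block 3 (001): 1 one → 0
Block 4 (001): 1 one → 0
Block 5 (111): 3 ones → 1
Block 6 (100): 1 one → 0

000010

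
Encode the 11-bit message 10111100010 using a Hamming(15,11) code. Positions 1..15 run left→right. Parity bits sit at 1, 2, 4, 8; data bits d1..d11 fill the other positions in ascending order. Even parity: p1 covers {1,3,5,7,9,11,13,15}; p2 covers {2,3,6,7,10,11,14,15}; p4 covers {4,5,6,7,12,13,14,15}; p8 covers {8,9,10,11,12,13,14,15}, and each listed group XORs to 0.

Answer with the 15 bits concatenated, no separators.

Place data at non-parity positions: p1 p2 1 p4 0 1 1 p8 1 1 0 0 0 1 0
p1 (pos 1,3,5,7,9,11,13,15): XOR of data positions = 1⊕0⊕1⊕1⊕0⊕0⊕0 = 1
p2 (pos 2,3,6,7,10,11,14,15): XOR of data positions = 1⊕1⊕1⊕1⊕0⊕1⊕0 = 1
p4 (pos 4,5,6,7,12,13,14,15): XOR of data positions = 0⊕1⊕1⊕0⊕0⊕1⊕0 = 1
p8 (pos 8,9,10,11,12,13,14,15): XOR of data positions = 1⊕1⊕0⊕0⊕0⊕1⊕0 = 1
Codeword: 111101111100010

111101111100010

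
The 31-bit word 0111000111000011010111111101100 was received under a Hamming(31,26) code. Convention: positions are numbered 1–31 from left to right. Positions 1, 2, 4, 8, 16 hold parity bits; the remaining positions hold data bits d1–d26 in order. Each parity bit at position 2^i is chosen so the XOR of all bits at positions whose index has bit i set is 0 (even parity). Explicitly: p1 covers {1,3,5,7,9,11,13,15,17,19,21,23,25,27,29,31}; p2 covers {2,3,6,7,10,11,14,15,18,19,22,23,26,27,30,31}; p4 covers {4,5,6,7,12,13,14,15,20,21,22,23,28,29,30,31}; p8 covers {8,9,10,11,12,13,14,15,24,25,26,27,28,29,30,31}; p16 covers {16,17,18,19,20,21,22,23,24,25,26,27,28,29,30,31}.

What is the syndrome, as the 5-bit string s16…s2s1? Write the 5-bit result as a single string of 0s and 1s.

s1 (pos 1,3,5,7,9,11,13,15,17,19,21,23,25,27,29,31): 0⊕1⊕0⊕0⊕1⊕0⊕0⊕1⊕0⊕0⊕1⊕1⊕1⊕0⊕1⊕0 = 1
s2 (pos 2,3,6,7,10,11,14,15,18,19,22,23,26,27,30,31): 1⊕1⊕0⊕0⊕1⊕0⊕0⊕1⊕1⊕0⊕1⊕1⊕1⊕0⊕0⊕0 = 0
s4 (pos 4,5,6,7,12,13,14,15,20,21,22,23,28,29,30,31): 1⊕0⊕0⊕0⊕0⊕0⊕0⊕1⊕1⊕1⊕1⊕1⊕1⊕1⊕0⊕0 = 0
s8 (pos 8,9,10,11,12,13,14,15,24,25,26,27,28,29,30,31): 1⊕1⊕1⊕0⊕0⊕0⊕0⊕1⊕1⊕1⊕1⊕0⊕1⊕1⊕0⊕0 = 1
s16 (pos 16,17,18,19,20,21,22,23,24,25,26,27,28,29,30,31): 1⊕0⊕1⊕0⊕1⊕1⊕1⊕1⊕1⊕1⊕1⊕0⊕1⊕1⊕0⊕0 = 1
Syndrome s16…s1 = 11001 → error at position 25.

11001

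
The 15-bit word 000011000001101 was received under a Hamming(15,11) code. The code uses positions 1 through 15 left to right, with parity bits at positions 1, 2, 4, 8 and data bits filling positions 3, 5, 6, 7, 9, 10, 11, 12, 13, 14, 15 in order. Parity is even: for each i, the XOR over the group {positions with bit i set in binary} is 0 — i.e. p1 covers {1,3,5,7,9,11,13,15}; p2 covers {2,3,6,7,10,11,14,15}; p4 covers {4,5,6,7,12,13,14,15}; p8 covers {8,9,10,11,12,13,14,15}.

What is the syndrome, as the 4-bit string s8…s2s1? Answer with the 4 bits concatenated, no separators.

s1 (pos 1,3,5,7,9,11,13,15): 0⊕0⊕1⊕0⊕0⊕0⊕1⊕1 = 1
s2 (pos 2,3,6,7,10,11,14,15): 0⊕0⊕1⊕0⊕0⊕0⊕0⊕1 = 0
s4 (pos 4,5,6,7,12,13,14,15): 0⊕1⊕1⊕0⊕1⊕1⊕0⊕1 = 1
s8 (pos 8,9,10,11,12,13,14,15): 0⊕0⊕0⊕0⊕1⊕1⊕0⊕1 = 1
Syndrome s8…s1 = 1101 → error at position 13.

1101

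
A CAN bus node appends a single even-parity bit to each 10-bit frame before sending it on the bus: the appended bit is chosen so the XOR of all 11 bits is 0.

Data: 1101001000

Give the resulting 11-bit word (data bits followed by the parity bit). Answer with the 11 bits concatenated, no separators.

11010010000

XOR of the 10 data bits: 1⊕1⊕0⊕1⊕0⊕0⊕1⊕0⊕0⊕0 = 0
Parity bit = 0 (so all 11 bits XOR to 0).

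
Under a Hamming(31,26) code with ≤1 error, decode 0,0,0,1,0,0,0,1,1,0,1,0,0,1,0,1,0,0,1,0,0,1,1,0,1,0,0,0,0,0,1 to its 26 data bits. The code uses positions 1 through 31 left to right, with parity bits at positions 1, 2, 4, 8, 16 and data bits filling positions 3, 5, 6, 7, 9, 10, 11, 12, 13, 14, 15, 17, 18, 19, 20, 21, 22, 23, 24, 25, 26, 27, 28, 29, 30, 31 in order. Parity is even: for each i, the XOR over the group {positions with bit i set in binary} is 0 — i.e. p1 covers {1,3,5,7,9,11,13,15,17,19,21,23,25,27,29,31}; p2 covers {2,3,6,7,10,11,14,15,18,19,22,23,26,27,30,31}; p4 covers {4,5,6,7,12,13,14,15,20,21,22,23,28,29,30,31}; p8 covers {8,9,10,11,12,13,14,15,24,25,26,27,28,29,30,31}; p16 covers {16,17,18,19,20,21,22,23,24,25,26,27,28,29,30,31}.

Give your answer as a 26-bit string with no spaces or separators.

00001010010001001101000001

s1 (pos 1,3,5,7,9,11,13,15,17,19,21,23,25,27,29,31): 0⊕0⊕0⊕0⊕1⊕1⊕0⊕0⊕0⊕1⊕0⊕1⊕1⊕0⊕0⊕1 = 0
s2 (pos 2,3,6,7,10,11,14,15,18,19,22,23,26,27,30,31): 0⊕0⊕0⊕0⊕0⊕1⊕1⊕0⊕0⊕1⊕1⊕1⊕0⊕0⊕0⊕1 = 0
s4 (pos 4,5,6,7,12,13,14,15,20,21,22,23,28,29,30,31): 1⊕0⊕0⊕0⊕0⊕0⊕1⊕0⊕0⊕0⊕1⊕1⊕0⊕0⊕0⊕1 = 1
s8 (pos 8,9,10,11,12,13,14,15,24,25,26,27,28,29,30,31): 1⊕1⊕0⊕1⊕0⊕0⊕1⊕0⊕0⊕1⊕0⊕0⊕0⊕0⊕0⊕1 = 0
s16 (pos 16,17,18,19,20,21,22,23,24,25,26,27,28,29,30,31): 1⊕0⊕0⊕1⊕0⊕0⊕1⊕1⊕0⊕1⊕0⊕0⊕0⊕0⊕0⊕1 = 0
Syndrome s16…s1 = 00100 → error at position 4.
Flip position 4: 0001000110100101001001101000001 → 0000000110100101001001101000001
Read data bits from positions 3,5,6,7,9,10,11,12,13,14,15,17,18,19,20,21,22,23,24,25,26,27,28,29,30,31: 00001010010001001101000001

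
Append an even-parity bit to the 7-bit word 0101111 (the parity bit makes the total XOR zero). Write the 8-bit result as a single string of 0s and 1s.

XOR of the 7 data bits: 0⊕1⊕0⊕1⊕1⊕1⊕1 = 1
Parity bit = 1 (so all 8 bits XOR to 0).

01011111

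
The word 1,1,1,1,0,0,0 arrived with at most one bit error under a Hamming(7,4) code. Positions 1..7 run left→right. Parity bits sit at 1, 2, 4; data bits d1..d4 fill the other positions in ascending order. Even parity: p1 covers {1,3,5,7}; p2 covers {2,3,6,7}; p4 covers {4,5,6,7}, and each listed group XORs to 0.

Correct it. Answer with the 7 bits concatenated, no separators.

s1 (pos 1,3,5,7): 1⊕1⊕0⊕0 = 0
s2 (pos 2,3,6,7): 1⊕1⊕0⊕0 = 0
s4 (pos 4,5,6,7): 1⊕0⊕0⊕0 = 1
Syndrome s4…s1 = 100 → error at position 4.
Flip position 4: 1111000 → 1110000

1110000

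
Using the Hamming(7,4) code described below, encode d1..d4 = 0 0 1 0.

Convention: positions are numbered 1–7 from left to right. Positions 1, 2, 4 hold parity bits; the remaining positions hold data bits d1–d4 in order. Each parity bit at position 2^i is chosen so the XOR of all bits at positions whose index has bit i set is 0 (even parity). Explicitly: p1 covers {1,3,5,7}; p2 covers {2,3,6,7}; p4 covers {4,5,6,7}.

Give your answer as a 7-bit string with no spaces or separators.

0101010

Place data at non-parity positions: p1 p2 0 p4 0 1 0
p1 (pos 1,3,5,7): XOR of data positions = 0⊕0⊕0 = 0
p2 (pos 2,3,6,7): XOR of data positions = 0⊕1⊕0 = 1
p4 (pos 4,5,6,7): XOR of data positions = 0⊕1⊕0 = 1
Codeword: 0101010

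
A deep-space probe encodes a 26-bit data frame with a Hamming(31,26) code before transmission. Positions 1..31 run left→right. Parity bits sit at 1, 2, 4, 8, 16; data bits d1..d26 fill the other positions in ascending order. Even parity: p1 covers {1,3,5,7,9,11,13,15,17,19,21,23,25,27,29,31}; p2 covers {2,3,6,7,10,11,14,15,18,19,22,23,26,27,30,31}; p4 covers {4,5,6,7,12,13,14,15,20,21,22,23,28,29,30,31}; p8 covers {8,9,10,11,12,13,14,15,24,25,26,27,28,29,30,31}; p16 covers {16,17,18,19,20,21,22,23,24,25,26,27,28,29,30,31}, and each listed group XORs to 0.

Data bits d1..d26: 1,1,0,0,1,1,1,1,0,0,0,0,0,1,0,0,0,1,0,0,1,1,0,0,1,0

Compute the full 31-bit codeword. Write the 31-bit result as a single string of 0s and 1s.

Place data at non-parity positions: p1 p2 1 p4 1 0 0 p8 1 1 1 1 0 0 0 p16 0 0 1 0 0 0 1 0 0 1 1 0 0 1 0
p1 (pos 1,3,5,7,9,11,13,15,17,19,21,23,25,27,29,31): XOR of data positions = 1⊕1⊕0⊕1⊕1⊕0⊕0⊕0⊕1⊕0⊕1⊕0⊕1⊕0⊕0 = 1
p2 (pos 2,3,6,7,10,11,14,15,18,19,22,23,26,27,30,31): XOR of data positions = 1⊕0⊕0⊕1⊕1⊕0⊕0⊕0⊕1⊕0⊕1⊕1⊕1⊕1⊕0 = 0
p4 (pos 4,5,6,7,12,13,14,15,20,21,22,23,28,29,30,31): XOR of data positions = 1⊕0⊕0⊕1⊕0⊕0⊕0⊕0⊕0⊕0⊕1⊕0⊕0⊕1⊕0 = 0
p8 (pos 8,9,10,11,12,13,14,15,24,25,26,27,28,29,30,31): XOR of data positions = 1⊕1⊕1⊕1⊕0⊕0⊕0⊕0⊕0⊕1⊕1⊕0⊕0⊕1⊕0 = 1
p16 (pos 16,17,18,19,20,21,22,23,24,25,26,27,28,29,30,31): XOR of data positions = 0⊕0⊕1⊕0⊕0⊕0⊕1⊕0⊕0⊕1⊕1⊕0⊕0⊕1⊕0 = 1
Codeword: 1010100111110001001000100110010

1010100111110001001000100110010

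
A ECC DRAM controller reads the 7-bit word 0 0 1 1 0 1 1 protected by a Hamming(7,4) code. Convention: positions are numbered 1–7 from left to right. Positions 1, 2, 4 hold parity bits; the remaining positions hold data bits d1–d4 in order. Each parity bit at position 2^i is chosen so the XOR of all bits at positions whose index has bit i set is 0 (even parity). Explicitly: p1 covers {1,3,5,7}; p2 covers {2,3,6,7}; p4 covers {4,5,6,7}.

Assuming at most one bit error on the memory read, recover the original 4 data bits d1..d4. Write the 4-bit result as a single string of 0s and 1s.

1001

s1 (pos 1,3,5,7): 0⊕1⊕0⊕1 = 0
s2 (pos 2,3,6,7): 0⊕1⊕1⊕1 = 1
s4 (pos 4,5,6,7): 1⊕0⊕1⊕1 = 1
Syndrome s4…s1 = 110 → error at position 6.
Flip position 6: 0011011 → 0011001
Read data bits from positions 3,5,6,7: 1001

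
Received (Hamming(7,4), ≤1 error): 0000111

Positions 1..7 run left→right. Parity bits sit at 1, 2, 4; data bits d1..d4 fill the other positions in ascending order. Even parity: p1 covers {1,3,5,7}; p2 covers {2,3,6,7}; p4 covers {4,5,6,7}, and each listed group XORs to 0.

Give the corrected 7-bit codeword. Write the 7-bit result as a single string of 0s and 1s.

s1 (pos 1,3,5,7): 0⊕0⊕1⊕1 = 0
s2 (pos 2,3,6,7): 0⊕0⊕1⊕1 = 0
s4 (pos 4,5,6,7): 0⊕1⊕1⊕1 = 1
Syndrome s4…s1 = 100 → error at position 4.
Flip position 4: 0000111 → 0001111

0001111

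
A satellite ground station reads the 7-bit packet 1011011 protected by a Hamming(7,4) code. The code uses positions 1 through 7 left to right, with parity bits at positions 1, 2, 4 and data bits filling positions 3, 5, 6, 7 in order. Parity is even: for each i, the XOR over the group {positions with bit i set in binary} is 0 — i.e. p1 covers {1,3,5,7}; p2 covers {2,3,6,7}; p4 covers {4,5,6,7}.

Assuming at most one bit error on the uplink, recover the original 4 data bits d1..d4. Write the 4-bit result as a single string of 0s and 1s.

s1 (pos 1,3,5,7): 1⊕1⊕0⊕1 = 1
s2 (pos 2,3,6,7): 0⊕1⊕1⊕1 = 1
s4 (pos 4,5,6,7): 1⊕0⊕1⊕1 = 1
Syndrome s4…s1 = 111 → error at position 7.
Flip position 7: 1011011 → 1011010
Read data bits from positions 3,5,6,7: 1010

1010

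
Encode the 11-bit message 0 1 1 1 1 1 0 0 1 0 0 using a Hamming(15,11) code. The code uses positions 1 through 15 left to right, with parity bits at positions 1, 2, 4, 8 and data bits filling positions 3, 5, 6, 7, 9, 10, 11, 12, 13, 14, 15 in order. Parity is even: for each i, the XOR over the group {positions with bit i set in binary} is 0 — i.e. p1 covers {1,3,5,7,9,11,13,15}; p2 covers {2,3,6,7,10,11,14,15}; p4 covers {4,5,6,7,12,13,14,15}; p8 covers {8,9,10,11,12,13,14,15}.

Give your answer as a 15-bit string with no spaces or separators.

Place data at non-parity positions: p1 p2 0 p4 1 1 1 p8 1 1 0 0 1 0 0
p1 (pos 1,3,5,7,9,11,13,15): XOR of data positions = 0⊕1⊕1⊕1⊕0⊕1⊕0 = 0
p2 (pos 2,3,6,7,10,11,14,15): XOR of data positions = 0⊕1⊕1⊕1⊕0⊕0⊕0 = 1
p4 (pos 4,5,6,7,12,13,14,15): XOR of data positions = 1⊕1⊕1⊕0⊕1⊕0⊕0 = 0
p8 (pos 8,9,10,11,12,13,14,15): XOR of data positions = 1⊕1⊕0⊕0⊕1⊕0⊕0 = 1
Codeword: 010011111100100

010011111100100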